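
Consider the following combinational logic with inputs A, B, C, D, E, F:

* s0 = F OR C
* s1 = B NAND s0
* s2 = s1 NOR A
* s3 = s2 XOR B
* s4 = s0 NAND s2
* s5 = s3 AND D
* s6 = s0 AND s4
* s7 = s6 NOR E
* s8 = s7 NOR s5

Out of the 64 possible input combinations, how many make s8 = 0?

s8 = s7 NOR s5 must be 0, so at least one of s7, s5 is 1.
Enumerating the 64 input combinations, 22 give s8 = 0 and 42 give s8 = 1.

22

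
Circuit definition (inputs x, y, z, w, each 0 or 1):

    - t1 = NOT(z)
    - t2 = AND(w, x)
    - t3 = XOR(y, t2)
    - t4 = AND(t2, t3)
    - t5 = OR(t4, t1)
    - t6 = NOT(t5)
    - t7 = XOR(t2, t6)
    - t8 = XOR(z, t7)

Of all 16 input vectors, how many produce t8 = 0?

t8 = XOR(z, t7) must be 0, so z and t7 are equal.
Enumerating the 16 input combinations, 13 give t8 = 0 and 3 give t8 = 1.

13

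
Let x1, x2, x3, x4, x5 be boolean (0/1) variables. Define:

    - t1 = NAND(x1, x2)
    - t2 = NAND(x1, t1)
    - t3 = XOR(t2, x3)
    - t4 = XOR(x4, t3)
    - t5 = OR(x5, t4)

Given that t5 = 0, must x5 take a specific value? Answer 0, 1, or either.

0

t5 = OR(x5, t4) must be 0, so both x5 = 0 and t4 = 0.
t4 = XOR(x4, t3) must be 0, so x4 and t3 are equal.
Every assignment with t5 = 0 has x5 = 0; there are 8 such assignment(s).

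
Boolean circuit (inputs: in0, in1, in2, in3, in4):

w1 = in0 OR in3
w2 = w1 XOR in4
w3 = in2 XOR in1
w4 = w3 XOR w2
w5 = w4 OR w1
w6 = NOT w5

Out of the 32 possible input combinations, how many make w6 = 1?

w6 = NOT w5 must be 1, so w5 = 0.
Enumerating the 32 input combinations, 4 give w6 = 1 and 28 give w6 = 0.

4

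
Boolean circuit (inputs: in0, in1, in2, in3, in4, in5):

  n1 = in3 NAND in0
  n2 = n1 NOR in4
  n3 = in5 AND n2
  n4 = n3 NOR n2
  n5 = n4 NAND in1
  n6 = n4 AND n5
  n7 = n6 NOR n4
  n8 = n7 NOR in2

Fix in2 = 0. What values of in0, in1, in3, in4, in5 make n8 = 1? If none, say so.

in0=0 in1=1 in3=0 in4=1 in5=1

Check with in2 = 0 and in0=0, in1=1, in3=0, in4=1, in5=1:
n1 = in3 NAND in0 = 0 NAND 0 = 1
n2 = n1 NOR in4 = 1 NOR 1 = 0
n3 = in5 AND n2 = 1 AND 0 = 0
n4 = n3 NOR n2 = 0 NOR 0 = 1
n5 = n4 NAND in1 = 1 NAND 1 = 0
n6 = n4 AND n5 = 1 AND 0 = 0
n7 = n6 NOR n4 = 0 NOR 1 = 0
n8 = n7 NOR in2 = 0 NOR 0 = 1
So n8 = 1.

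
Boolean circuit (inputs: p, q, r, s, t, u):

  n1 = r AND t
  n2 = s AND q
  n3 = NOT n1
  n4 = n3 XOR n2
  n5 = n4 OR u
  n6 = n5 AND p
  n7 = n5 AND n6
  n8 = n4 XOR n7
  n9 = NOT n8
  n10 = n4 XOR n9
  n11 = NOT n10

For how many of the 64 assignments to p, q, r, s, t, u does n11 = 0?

38

n11 = NOT n10 must be 0, so n10 = 1.
n10 = n4 XOR n9 must be 1, so n4 and n9 differ.
Enumerating the 64 input combinations, 38 give n11 = 0 and 26 give n11 = 1.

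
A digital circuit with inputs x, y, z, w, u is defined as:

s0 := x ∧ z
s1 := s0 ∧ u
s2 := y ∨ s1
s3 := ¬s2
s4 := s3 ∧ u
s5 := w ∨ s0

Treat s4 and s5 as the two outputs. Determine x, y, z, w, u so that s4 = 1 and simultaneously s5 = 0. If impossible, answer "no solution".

x=0, y=0, z=0, w=0, u=1

Check with x=0, y=0, z=0, w=0, u=1:
s0 = x ∧ z = 0 ∧ 0 = 0
s1 = s0 ∧ u = 0 ∧ 1 = 0
s2 = y ∨ s1 = 0 ∨ 0 = 0
s3 = ¬s2 = ¬0 = 1
s4 = s3 ∧ u = 1 ∧ 1 = 1
s5 = w ∨ s0 = 0 ∨ 0 = 0
So s4 = 1 and s5 = 0.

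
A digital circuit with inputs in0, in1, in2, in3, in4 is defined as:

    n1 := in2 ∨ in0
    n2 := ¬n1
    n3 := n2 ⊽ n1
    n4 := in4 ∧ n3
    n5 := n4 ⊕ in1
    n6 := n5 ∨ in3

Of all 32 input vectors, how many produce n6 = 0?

n6 = n5 ∨ in3 must be 0, so both n5 = 0 and in3 = 0.
Enumerating the 32 input combinations, 8 give n6 = 0 and 24 give n6 = 1.

8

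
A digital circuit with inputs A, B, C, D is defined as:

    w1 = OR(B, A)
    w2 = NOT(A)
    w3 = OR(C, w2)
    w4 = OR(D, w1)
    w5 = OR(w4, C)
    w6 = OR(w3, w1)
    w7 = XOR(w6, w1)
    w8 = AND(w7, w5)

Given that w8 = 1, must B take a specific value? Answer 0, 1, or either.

w8 = AND(w7, w5) must be 1, so both w7 = 1 and w5 = 1.
w7 = XOR(w6, w1) must be 1, so w6 and w1 differ.
Every assignment with w8 = 1 has B = 0; there are 3 such assignment(s).
  A=0, B=0, C=0, D=1
  A=0, B=0, C=1, D=0
  A=0, B=0, C=1, D=1

0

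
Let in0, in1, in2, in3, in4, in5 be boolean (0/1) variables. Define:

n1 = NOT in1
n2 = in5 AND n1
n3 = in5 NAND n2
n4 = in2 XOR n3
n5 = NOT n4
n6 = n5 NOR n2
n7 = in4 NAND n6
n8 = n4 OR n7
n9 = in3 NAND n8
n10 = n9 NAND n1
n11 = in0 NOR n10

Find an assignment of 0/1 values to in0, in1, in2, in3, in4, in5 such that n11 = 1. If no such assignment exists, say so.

Check with in0=0 in1=0 in2=0 in3=0 in4=1 in5=0:
n1 = NOT in1 = NOT 0 = 1
n2 = in5 AND n1 = 0 AND 1 = 0
n3 = in5 NAND n2 = 0 NAND 0 = 1
n4 = in2 XOR n3 = 0 XOR 1 = 1
n5 = NOT n4 = NOT 1 = 0
n6 = n5 NOR n2 = 0 NOR 0 = 1
n7 = in4 NAND n6 = 1 NAND 1 = 0
n8 = n4 OR n7 = 1 OR 0 = 1
n9 = in3 NAND n8 = 0 NAND 1 = 1
n10 = n9 NAND n1 = 1 NAND 1 = 0
n11 = in0 NOR n10 = 0 NOR 0 = 1
So n11 = 1 as required.

in0=0 in1=0 in2=0 in3=0 in4=1 in5=0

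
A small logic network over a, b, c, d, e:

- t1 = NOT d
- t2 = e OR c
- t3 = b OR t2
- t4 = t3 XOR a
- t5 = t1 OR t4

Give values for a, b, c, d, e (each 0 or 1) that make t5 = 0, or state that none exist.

a=1 b=1 c=1 d=1 e=0

Check with a=1 b=1 c=1 d=1 e=0:
t1 = NOT d = NOT 1 = 0
t2 = e OR c = 0 OR 1 = 1
t3 = b OR t2 = 1 OR 1 = 1
t4 = t3 XOR a = 1 XOR 1 = 0
t5 = t1 OR t4 = 0 OR 0 = 0
So t5 = 0 as required.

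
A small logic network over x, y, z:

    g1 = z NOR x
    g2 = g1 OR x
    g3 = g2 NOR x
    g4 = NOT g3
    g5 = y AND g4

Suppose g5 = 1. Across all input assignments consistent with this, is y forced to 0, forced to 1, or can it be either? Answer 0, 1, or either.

1

g5 = y AND g4 must be 1, so both y = 1 and g4 = 1.
g4 = NOT g3 must be 1, so g3 = 0.
g3 = g2 NOR x must be 0, so at least one of g2, x is 1.
Every assignment with g5 = 1 has y = 1; there are 3 such assignment(s).
  x=0, y=1, z=0
  x=1, y=1, z=0
  x=1, y=1, z=1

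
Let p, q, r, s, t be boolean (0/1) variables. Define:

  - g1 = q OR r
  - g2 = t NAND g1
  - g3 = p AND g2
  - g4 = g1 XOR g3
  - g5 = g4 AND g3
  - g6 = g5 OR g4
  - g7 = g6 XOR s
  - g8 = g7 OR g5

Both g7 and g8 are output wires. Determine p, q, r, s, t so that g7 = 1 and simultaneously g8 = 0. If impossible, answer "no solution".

Across all 32 input combinations, none give both g7 = 1 and g8 = 0.

no solution exists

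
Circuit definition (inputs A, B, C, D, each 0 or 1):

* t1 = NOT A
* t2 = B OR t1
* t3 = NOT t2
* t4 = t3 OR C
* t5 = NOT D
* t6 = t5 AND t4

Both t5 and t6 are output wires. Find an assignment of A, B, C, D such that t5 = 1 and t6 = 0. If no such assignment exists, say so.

Check with A=1, B=1, C=0, D=0:
t1 = NOT A = NOT 1 = 0
t2 = B OR t1 = 1 OR 0 = 1
t3 = NOT t2 = NOT 1 = 0
t4 = t3 OR C = 0 OR 0 = 0
t5 = NOT D = NOT 0 = 1
t6 = t5 AND t4 = 1 AND 0 = 0
So t5 = 1 and t6 = 0.

A=1, B=1, C=0, D=0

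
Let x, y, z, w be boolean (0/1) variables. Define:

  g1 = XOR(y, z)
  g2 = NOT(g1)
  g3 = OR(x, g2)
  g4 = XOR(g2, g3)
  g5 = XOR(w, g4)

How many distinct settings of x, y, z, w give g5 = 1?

g5 = XOR(w, g4) must be 1, so w and g4 differ.
Enumerating the 16 input combinations, 8 give g5 = 1 and 8 give g5 = 0.

8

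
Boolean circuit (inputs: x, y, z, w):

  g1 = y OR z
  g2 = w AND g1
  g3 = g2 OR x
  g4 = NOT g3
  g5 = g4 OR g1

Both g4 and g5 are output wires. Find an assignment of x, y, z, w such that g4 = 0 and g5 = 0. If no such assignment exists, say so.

x=1 y=0 z=0 w=0

Check with x=1 y=0 z=0 w=0:
g1 = y OR z = 0 OR 0 = 0
g2 = w AND g1 = 0 AND 0 = 0
g3 = g2 OR x = 0 OR 1 = 1
g4 = NOT g3 = NOT 1 = 0
g5 = g4 OR g1 = 0 OR 0 = 0
So g4 = 0 and g5 = 0.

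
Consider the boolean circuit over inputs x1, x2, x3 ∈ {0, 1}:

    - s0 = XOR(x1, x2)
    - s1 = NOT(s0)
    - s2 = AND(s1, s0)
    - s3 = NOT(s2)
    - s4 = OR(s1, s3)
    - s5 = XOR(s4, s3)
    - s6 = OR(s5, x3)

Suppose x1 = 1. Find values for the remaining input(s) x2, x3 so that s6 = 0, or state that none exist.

s6 = OR(s5, x3) must be 0, so both s5 = 0 and x3 = 0.
Check with x1 = 1 and x2=0, x3=0:
s0 = XOR(x1, x2) = XOR(1, 0) = 1
s1 = NOT(s0) = NOT 1 = 0
s2 = AND(s1, s0) = AND(0, 1) = 0
s3 = NOT(s2) = NOT 0 = 1
s4 = OR(s1, s3) = OR(0, 1) = 1
s5 = XOR(s4, s3) = XOR(1, 1) = 0
s6 = OR(s5, x3) = OR(0, 0) = 0
So s6 = 0.

x2=0 x3=0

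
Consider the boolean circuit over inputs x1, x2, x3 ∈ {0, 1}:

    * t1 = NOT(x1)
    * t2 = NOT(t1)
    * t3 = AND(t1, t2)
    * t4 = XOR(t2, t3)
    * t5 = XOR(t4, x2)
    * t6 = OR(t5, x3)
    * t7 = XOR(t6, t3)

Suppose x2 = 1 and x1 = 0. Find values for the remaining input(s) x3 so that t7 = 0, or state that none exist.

no solution exists

With x2 = 1 and x1 = 0 fixed, none of the 2 settings of x3 give t7 = 0.
For example, with x3=0:
t1 = NOT(x1) = NOT 0 = 1
t2 = NOT(t1) = NOT 1 = 0
t3 = AND(t1, t2) = AND(1, 0) = 0
t4 = XOR(t2, t3) = XOR(0, 0) = 0
t5 = XOR(t4, x2) = XOR(0, 1) = 1
t6 = OR(t5, x3) = OR(1, 0) = 1
t7 = XOR(t6, t3) = XOR(1, 0) = 1
giving t7 = 1 ≠ 0.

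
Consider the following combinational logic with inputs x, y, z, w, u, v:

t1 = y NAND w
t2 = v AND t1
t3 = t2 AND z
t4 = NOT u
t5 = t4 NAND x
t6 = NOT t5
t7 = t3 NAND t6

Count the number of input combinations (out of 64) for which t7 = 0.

t7 = t3 NAND t6 must be 0, so both t3 = 1 and t6 = 1.
t3 = t2 AND z must be 1, so both t2 = 1 and z = 1.
Satisfying assignments:
  x=1, y=0, z=1, w=0, u=0, v=1
  x=1, y=0, z=1, w=1, u=0, v=1
  x=1, y=1, z=1, w=0, u=0, v=1

3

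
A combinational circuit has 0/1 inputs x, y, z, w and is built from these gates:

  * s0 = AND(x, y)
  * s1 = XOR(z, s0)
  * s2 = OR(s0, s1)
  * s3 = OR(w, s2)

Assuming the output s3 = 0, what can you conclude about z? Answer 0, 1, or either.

0

s3 = OR(w, s2) must be 0, so both w = 0 and s2 = 0.
s2 = OR(s0, s1) must be 0, so both s0 = 0 and s1 = 0.
Every assignment with s3 = 0 has z = 0; there are 3 such assignment(s).
  x=0, y=0, z=0, w=0
  x=0, y=1, z=0, w=0
  x=1, y=0, z=0, w=0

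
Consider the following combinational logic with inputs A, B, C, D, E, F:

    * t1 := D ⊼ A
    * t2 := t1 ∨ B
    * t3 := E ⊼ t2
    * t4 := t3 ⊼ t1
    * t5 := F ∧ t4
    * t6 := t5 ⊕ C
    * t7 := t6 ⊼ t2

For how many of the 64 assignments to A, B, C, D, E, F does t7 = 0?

28

t7 = t6 ⊼ t2 must be 0, so both t6 = 1 and t2 = 1.
Enumerating the 64 input combinations, 28 give t7 = 0 and 36 give t7 = 1.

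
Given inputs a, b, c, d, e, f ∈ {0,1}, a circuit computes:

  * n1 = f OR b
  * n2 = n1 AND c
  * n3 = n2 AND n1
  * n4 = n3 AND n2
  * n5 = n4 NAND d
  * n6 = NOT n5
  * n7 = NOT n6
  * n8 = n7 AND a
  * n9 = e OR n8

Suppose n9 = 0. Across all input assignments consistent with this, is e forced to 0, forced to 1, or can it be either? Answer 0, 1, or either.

n9 = e OR n8 must be 0, so both e = 0 and n8 = 0.
Every assignment with n9 = 0 has e = 0; there are 19 such assignment(s).

0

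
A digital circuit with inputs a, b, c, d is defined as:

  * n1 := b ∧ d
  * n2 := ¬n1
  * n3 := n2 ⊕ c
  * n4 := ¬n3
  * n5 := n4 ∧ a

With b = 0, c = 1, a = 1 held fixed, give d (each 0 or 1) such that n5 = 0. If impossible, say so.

With b = 0, c = 1, a = 1 fixed, none of the 2 settings of d give n5 = 0.
For example, with d=1:
n1 = b ∧ d = 0 ∧ 1 = 0
n2 = ¬n1 = ¬0 = 1
n3 = n2 ⊕ c = 1 ⊕ 1 = 0
n4 = ¬n3 = ¬0 = 1
n5 = n4 ∧ a = 1 ∧ 1 = 1
giving n5 = 1 ≠ 0.

no solution exists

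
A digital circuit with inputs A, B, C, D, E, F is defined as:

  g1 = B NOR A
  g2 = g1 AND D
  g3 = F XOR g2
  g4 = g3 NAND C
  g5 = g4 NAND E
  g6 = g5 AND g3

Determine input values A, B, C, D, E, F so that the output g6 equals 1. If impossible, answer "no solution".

A=1 B=0 C=0 D=1 E=0 F=1

Check with A=1 B=0 C=0 D=1 E=0 F=1:
g1 = B NOR A = 0 NOR 1 = 0
g2 = g1 AND D = 0 AND 1 = 0
g3 = F XOR g2 = 1 XOR 0 = 1
g4 = g3 NAND C = 1 NAND 0 = 1
g5 = g4 NAND E = 1 NAND 0 = 1
g6 = g5 AND g3 = 1 AND 1 = 1
So g6 = 1 as required.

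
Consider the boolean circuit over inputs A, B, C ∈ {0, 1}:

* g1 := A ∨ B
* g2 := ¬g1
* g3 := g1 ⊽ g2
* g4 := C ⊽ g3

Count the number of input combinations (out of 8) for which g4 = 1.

g4 = C ⊽ g3 must be 1, so both C = 0 and g3 = 0.
Satisfying assignments:
  A=0, B=0, C=0
  A=0, B=1, C=0
  A=1, B=0, C=0
  A=1, B=1, C=0

4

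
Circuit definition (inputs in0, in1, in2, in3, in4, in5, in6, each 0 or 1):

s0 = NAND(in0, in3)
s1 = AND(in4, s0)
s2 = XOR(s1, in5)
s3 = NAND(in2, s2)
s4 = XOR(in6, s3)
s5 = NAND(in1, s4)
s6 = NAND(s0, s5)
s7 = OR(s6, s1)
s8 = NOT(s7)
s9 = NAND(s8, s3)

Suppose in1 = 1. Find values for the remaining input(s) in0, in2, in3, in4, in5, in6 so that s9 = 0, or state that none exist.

in0=0 in2=1 in3=1 in4=0 in5=0 in6=1

Check with in1 = 1 and in0=0, in2=1, in3=1, in4=0, in5=0, in6=1:
s0 = NAND(in0, in3) = NAND(0, 1) = 1
s1 = AND(in4, s0) = AND(0, 1) = 0
s2 = XOR(s1, in5) = XOR(0, 0) = 0
s3 = NAND(in2, s2) = NAND(1, 0) = 1
s4 = XOR(in6, s3) = XOR(1, 1) = 0
s5 = NAND(in1, s4) = NAND(1, 0) = 1
s6 = NAND(s0, s5) = NAND(1, 1) = 0
s7 = OR(s6, s1) = OR(0, 0) = 0
s8 = NOT(s7) = NOT 0 = 1
s9 = NAND(s8, s3) = NAND(1, 1) = 0
So s9 = 0.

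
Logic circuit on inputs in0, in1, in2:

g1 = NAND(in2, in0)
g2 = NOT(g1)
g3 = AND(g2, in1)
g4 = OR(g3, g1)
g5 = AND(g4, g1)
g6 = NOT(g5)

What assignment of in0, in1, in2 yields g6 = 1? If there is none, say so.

in0=1 in1=0 in2=1

g6 = NOT(g5) must be 1, so g5 = 0.
g5 = AND(g4, g1) must be 0, so at least one of g4, g1 is 0.
Check with in0=1 in1=0 in2=1:
g1 = NAND(in2, in0) = NAND(1, 1) = 0
g2 = NOT(g1) = NOT 0 = 1
g3 = AND(g2, in1) = AND(1, 0) = 0
g4 = OR(g3, g1) = OR(0, 0) = 0
g5 = AND(g4, g1) = AND(0, 0) = 0
g6 = NOT(g5) = NOT 0 = 1
So g6 = 1 as required.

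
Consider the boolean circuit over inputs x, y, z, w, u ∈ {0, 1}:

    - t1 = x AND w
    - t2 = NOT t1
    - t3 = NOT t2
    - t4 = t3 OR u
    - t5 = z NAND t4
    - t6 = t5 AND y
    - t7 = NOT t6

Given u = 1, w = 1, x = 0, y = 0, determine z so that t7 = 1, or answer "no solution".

t7 = NOT t6 must be 1, so t6 = 0.
t6 = t5 AND y must be 0, so at least one of t5, y is 0.
Check with u = 1, w = 1, x = 0, y = 0 and z=1:
t1 = x AND w = 0 AND 1 = 0
t2 = NOT t1 = NOT 0 = 1
t3 = NOT t2 = NOT 1 = 0
t4 = t3 OR u = 0 OR 1 = 1
t5 = z NAND t4 = 1 NAND 1 = 0
t6 = t5 AND y = 0 AND 0 = 0
t7 = NOT t6 = NOT 0 = 1
So t7 = 1.

z=1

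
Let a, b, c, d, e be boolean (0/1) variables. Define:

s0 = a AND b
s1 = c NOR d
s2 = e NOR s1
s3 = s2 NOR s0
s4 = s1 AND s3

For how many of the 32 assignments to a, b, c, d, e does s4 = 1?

s4 = s1 AND s3 must be 1, so both s1 = 1 and s3 = 1.
s1 = c NOR d must be 1, so both c = 0 and d = 0.
Satisfying assignments:
  a=0, b=0, c=0, d=0, e=0
  a=0, b=0, c=0, d=0, e=1
  a=0, b=1, c=0, d=0, e=0
  a=0, b=1, c=0, d=0, e=1
  a=1, b=0, c=0, d=0, e=0
  a=1, b=0, c=0, d=0, e=1

6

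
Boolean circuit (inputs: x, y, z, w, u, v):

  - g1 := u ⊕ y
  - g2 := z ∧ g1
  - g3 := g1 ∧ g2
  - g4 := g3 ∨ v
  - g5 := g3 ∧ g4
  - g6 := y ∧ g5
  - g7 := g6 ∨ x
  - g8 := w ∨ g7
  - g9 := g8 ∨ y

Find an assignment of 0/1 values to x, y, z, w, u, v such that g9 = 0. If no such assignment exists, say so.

x=0 y=0 z=0 w=0 u=1 v=0

g9 = g8 ∨ y must be 0, so both g8 = 0 and y = 0.
g8 = w ∨ g7 must be 0, so both w = 0 and g7 = 0.
g7 = g6 ∨ x must be 0, so both g6 = 0 and x = 0.
Check with x=0 y=0 z=0 w=0 u=1 v=0:
g1 = u ⊕ y = 1 ⊕ 0 = 1
g2 = z ∧ g1 = 0 ∧ 1 = 0
g3 = g1 ∧ g2 = 1 ∧ 0 = 0
g4 = g3 ∨ v = 0 ∨ 0 = 0
g5 = g3 ∧ g4 = 0 ∧ 0 = 0
g6 = y ∧ g5 = 0 ∧ 0 = 0
g7 = g6 ∨ x = 0 ∨ 0 = 0
g8 = w ∨ g7 = 0 ∨ 0 = 0
g9 = g8 ∨ y = 0 ∨ 0 = 0
So g9 = 0 as required.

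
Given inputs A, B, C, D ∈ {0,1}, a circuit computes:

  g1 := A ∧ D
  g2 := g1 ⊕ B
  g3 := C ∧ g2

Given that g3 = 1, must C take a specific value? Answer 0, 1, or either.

g3 = C ∧ g2 must be 1, so both C = 1 and g2 = 1.
g2 = g1 ⊕ B must be 1, so g1 and B differ.
Every assignment with g3 = 1 has C = 1; there are 4 such assignment(s).
  A=0, B=1, C=1, D=0
  A=0, B=1, C=1, D=1
  A=1, B=0, C=1, D=1
  A=1, B=1, C=1, D=0

1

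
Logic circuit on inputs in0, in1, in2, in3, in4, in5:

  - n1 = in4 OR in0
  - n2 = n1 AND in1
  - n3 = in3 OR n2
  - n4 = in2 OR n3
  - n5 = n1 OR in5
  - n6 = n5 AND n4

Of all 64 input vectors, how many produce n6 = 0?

16

n6 = n5 AND n4 must be 0, so at least one of n5, n4 is 0.
Enumerating the 64 input combinations, 16 give n6 = 0 and 48 give n6 = 1.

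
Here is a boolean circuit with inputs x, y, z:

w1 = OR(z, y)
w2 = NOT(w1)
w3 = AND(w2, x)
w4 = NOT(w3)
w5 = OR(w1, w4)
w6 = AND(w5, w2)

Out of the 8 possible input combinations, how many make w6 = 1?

w6 = AND(w5, w2) must be 1, so both w5 = 1 and w2 = 1.
w5 = OR(w1, w4) must be 1, so at least one of w1, w4 is 1.
w2 = NOT(w1) must be 1, so w1 = 0.
Enumerating the 8 input combinations, 1 give w6 = 1 and 7 give w6 = 0.

1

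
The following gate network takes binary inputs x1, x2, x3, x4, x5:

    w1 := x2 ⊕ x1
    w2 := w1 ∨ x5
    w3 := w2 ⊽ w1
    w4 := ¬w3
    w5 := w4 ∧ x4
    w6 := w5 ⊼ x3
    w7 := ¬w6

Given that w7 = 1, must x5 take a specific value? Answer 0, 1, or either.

Both values of x5 occur among assignments with w7 = 1:
  x5=0: x1=0, x2=1, x3=1, x4=1, x5=0
  x5=1: x1=0, x2=0, x3=1, x4=1, x5=1

either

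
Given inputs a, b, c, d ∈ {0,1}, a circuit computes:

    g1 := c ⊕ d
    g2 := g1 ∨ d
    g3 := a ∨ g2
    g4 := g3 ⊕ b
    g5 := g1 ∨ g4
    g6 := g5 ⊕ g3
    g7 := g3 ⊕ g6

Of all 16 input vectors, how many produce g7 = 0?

4

g7 = g3 ⊕ g6 must be 0, so g3 and g6 are equal.
Enumerating the 16 input combinations, 4 give g7 = 0 and 12 give g7 = 1.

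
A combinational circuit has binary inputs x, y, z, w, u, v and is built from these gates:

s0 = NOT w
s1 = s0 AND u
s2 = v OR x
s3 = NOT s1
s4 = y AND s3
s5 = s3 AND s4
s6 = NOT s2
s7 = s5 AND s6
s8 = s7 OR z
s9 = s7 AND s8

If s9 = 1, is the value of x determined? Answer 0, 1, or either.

s9 = s7 AND s8 must be 1, so both s7 = 1 and s8 = 1.
Every assignment with s9 = 1 has x = 0; there are 6 such assignment(s).

0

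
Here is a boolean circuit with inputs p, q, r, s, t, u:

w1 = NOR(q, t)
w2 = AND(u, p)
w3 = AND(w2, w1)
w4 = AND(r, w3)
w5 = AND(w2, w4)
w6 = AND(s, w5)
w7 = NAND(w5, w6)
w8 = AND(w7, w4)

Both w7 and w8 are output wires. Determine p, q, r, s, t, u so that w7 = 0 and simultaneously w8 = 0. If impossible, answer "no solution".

p=1, q=0, r=1, s=1, t=0, u=1

Check with p=1, q=0, r=1, s=1, t=0, u=1:
w1 = NOR(q, t) = NOR(0, 0) = 1
w2 = AND(u, p) = AND(1, 1) = 1
w3 = AND(w2, w1) = AND(1, 1) = 1
w4 = AND(r, w3) = AND(1, 1) = 1
w5 = AND(w2, w4) = AND(1, 1) = 1
w6 = AND(s, w5) = AND(1, 1) = 1
w7 = NAND(w5, w6) = NAND(1, 1) = 0
w8 = AND(w7, w4) = AND(0, 1) = 0
So w7 = 0 and w8 = 0.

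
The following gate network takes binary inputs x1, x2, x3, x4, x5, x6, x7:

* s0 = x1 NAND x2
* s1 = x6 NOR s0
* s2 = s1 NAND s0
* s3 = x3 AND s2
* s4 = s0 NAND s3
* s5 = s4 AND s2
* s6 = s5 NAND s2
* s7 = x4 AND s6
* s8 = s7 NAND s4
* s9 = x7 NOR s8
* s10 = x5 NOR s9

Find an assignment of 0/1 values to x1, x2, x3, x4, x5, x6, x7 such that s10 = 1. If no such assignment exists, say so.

s10 = x5 NOR s9 must be 1, so both x5 = 0 and s9 = 0.
s9 = x7 NOR s8 must be 0, so at least one of x7, s8 is 1.
Check with x1=1, x2=1, x3=1, x4=0, x5=0, x6=0, x7=0:
s0 = x1 NAND x2 = 1 NAND 1 = 0
s1 = x6 NOR s0 = 0 NOR 0 = 1
s2 = s1 NAND s0 = 1 NAND 0 = 1
s3 = x3 AND s2 = 1 AND 1 = 1
s4 = s0 NAND s3 = 0 NAND 1 = 1
s5 = s4 AND s2 = 1 AND 1 = 1
s6 = s5 NAND s2 = 1 NAND 1 = 0
s7 = x4 AND s6 = 0 AND 0 = 0
s8 = s7 NAND s4 = 0 NAND 1 = 1
s9 = x7 NOR s8 = 0 NOR 1 = 0
s10 = x5 NOR s9 = 0 NOR 0 = 1
So s10 = 1 as required.

x1=1, x2=1, x3=1, x4=0, x5=0, x6=0, x7=0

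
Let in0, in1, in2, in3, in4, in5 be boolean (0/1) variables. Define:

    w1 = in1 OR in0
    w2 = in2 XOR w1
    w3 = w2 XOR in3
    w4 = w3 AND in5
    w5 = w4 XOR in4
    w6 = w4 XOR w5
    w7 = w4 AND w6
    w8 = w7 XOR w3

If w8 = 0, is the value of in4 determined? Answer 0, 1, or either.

either

Both values of in4 occur among assignments with w8 = 0:
  in4=0: in0=0, in1=0, in2=0, in3=0, in4=0, in5=0
  in4=1: in0=0, in1=0, in2=0, in3=0, in4=1, in5=0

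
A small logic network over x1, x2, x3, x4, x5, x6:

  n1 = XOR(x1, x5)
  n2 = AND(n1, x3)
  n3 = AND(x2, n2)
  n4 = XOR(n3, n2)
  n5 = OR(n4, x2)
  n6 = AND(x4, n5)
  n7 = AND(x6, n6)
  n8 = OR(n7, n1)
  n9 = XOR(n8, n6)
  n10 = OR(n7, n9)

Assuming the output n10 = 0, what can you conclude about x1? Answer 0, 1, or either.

either

Both values of x1 occur among assignments with n10 = 0:
  x1=0: x1=0, x2=0, x3=0, x4=0, x5=0, x6=0
  x1=1: x1=1, x2=0, x3=0, x4=0, x5=1, x6=0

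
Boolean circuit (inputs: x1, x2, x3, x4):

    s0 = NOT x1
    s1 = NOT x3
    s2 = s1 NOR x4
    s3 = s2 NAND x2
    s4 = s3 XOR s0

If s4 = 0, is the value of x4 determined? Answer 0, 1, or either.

either

Both values of x4 occur among assignments with s4 = 0:
  x4=0: x1=0, x2=0, x3=0, x4=0
  x4=1: x1=0, x2=0, x3=0, x4=1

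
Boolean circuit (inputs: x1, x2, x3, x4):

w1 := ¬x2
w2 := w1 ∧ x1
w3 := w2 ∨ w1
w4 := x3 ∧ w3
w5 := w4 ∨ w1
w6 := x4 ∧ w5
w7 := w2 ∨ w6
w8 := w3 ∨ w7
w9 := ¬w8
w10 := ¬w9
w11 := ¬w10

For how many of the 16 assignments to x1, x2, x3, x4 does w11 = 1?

8

w11 = ¬w10 must be 1, so w10 = 0.
Enumerating the 16 input combinations, 8 give w11 = 1 and 8 give w11 = 0.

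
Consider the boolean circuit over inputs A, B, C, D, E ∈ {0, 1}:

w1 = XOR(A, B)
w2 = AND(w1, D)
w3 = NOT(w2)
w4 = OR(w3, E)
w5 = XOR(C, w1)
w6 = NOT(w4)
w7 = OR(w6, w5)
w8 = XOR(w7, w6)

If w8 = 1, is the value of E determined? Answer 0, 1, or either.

Both values of E occur among assignments with w8 = 1:
  E=0: A=0, B=0, C=1, D=0, E=0
  E=1: A=0, B=0, C=1, D=0, E=1

either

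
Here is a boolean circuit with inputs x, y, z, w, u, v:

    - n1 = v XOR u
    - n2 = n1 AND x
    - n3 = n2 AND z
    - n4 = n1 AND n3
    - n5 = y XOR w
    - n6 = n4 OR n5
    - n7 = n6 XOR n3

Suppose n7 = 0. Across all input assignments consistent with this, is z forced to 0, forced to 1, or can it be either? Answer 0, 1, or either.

either

Both values of z occur among assignments with n7 = 0:
  z=0: x=0, y=0, z=0, w=0, u=0, v=0
  z=1: x=0, y=0, z=1, w=0, u=0, v=0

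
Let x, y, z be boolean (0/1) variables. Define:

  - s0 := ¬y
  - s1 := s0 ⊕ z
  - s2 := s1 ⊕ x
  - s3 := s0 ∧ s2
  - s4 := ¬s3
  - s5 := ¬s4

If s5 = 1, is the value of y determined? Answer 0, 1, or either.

0

s5 = ¬s4 must be 1, so s4 = 0.
Every assignment with s5 = 1 has y = 0; there are 2 such assignment(s).
  x=0, y=0, z=0
  x=1, y=0, z=1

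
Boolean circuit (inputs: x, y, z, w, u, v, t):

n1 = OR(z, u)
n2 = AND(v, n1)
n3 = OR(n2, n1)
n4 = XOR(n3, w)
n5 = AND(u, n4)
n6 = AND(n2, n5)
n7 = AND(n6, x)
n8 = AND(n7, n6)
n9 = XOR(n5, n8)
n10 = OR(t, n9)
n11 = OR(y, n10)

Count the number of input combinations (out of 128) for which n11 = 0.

n11 = OR(y, n10) must be 0, so both y = 0 and n10 = 0.
Enumerating the 128 input combinations, 26 give n11 = 0 and 102 give n11 = 1.

26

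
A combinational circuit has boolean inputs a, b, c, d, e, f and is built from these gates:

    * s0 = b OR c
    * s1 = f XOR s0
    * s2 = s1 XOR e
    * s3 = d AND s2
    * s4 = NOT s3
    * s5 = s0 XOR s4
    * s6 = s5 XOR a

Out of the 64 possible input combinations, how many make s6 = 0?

32

s6 = s5 XOR a must be 0, so s5 and a are equal.
Enumerating the 64 input combinations, 32 give s6 = 0 and 32 give s6 = 1.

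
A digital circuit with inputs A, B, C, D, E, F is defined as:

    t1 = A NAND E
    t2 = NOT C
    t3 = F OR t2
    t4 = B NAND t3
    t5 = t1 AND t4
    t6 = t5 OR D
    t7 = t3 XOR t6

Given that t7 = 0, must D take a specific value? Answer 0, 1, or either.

either

Both values of D occur among assignments with t7 = 0:
  D=0: A=0, B=0, C=0, D=0, E=0, F=0
  D=1: A=0, B=0, C=0, D=1, E=0, F=0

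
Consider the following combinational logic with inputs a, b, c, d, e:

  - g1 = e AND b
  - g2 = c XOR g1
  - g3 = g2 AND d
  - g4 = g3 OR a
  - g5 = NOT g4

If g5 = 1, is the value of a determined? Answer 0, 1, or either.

0

g5 = NOT g4 must be 1, so g4 = 0.
Every assignment with g5 = 1 has a = 0; there are 12 such assignment(s).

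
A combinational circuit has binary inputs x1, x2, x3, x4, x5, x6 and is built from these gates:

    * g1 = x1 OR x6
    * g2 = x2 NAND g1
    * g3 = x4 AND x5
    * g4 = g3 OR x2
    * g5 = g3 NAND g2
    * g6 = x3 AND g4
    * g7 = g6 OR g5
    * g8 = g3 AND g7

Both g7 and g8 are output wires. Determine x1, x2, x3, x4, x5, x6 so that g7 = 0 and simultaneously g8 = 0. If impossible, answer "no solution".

x1=1, x2=0, x3=0, x4=1, x5=1, x6=1

Check with x1=1, x2=0, x3=0, x4=1, x5=1, x6=1:
g1 = x1 OR x6 = 1 OR 1 = 1
g2 = x2 NAND g1 = 0 NAND 1 = 1
g3 = x4 AND x5 = 1 AND 1 = 1
g4 = g3 OR x2 = 1 OR 0 = 1
g5 = g3 NAND g2 = 1 NAND 1 = 0
g6 = x3 AND g4 = 0 AND 1 = 0
g7 = g6 OR g5 = 0 OR 0 = 0
g8 = g3 AND g7 = 1 AND 0 = 0
So g7 = 0 and g8 = 0.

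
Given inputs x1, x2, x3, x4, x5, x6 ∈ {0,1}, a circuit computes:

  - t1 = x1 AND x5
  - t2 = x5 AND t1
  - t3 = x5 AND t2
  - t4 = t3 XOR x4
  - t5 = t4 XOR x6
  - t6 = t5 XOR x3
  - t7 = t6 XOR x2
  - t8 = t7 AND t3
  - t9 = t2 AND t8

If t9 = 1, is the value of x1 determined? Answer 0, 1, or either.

1

t9 = t2 AND t8 must be 1, so both t2 = 1 and t8 = 1.
Every assignment with t9 = 1 has x1 = 1; there are 8 such assignment(s).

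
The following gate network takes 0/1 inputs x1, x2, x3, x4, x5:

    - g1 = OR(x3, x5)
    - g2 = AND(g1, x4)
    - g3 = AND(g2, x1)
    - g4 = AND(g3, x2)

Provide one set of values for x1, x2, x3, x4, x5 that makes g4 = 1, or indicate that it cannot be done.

g4 = AND(g3, x2) must be 1, so both g3 = 1 and x2 = 1.
Check with x1=1, x2=1, x3=1, x4=1, x5=1:
g1 = OR(x3, x5) = OR(1, 1) = 1
g2 = AND(g1, x4) = AND(1, 1) = 1
g3 = AND(g2, x1) = AND(1, 1) = 1
g4 = AND(g3, x2) = AND(1, 1) = 1
So g4 = 1 as required.

x1=1, x2=1, x3=1, x4=1, x5=1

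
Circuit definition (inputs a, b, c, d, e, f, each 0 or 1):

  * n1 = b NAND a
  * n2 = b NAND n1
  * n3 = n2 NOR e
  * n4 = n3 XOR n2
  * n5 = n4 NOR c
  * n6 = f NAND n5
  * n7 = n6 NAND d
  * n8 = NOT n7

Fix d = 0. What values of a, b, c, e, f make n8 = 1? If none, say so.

no solution exists

With d = 0 fixed, none of the 32 settings of a, b, c, e, f give n8 = 1.
For example, with a=0, b=0, c=0, e=1, f=0:
n1 = b NAND a = 0 NAND 0 = 1
n2 = b NAND n1 = 0 NAND 1 = 1
n3 = n2 NOR e = 1 NOR 1 = 0
n4 = n3 XOR n2 = 0 XOR 1 = 1
n5 = n4 NOR c = 1 NOR 0 = 0
n6 = f NAND n5 = 0 NAND 0 = 1
n7 = n6 NAND d = 1 NAND 0 = 1
n8 = NOT n7 = NOT 1 = 0
giving n8 = 0 ≠ 1.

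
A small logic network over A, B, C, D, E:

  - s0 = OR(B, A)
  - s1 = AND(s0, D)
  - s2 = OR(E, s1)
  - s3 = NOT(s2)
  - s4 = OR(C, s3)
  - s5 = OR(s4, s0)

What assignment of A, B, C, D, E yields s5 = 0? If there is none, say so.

s5 = OR(s4, s0) must be 0, so both s4 = 0 and s0 = 0.
Check with A=0, B=0, C=0, D=1, E=1:
s0 = OR(B, A) = OR(0, 0) = 0
s1 = AND(s0, D) = AND(0, 1) = 0
s2 = OR(E, s1) = OR(1, 0) = 1
s3 = NOT(s2) = NOT 1 = 0
s4 = OR(C, s3) = OR(0, 0) = 0
s5 = OR(s4, s0) = OR(0, 0) = 0
So s5 = 0 as required.

A=0, B=0, C=0, D=1, E=1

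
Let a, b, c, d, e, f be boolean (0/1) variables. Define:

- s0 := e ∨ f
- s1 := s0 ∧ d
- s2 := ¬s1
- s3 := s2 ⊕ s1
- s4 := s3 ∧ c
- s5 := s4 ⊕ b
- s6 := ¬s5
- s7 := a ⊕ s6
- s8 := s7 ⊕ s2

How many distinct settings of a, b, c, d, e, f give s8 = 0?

32

s8 = s7 ⊕ s2 must be 0, so s7 and s2 are equal.
Enumerating the 64 input combinations, 32 give s8 = 0 and 32 give s8 = 1.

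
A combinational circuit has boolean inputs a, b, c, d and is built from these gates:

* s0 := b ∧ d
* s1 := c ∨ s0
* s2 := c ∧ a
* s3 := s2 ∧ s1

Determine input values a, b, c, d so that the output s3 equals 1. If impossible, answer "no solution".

s3 = s2 ∧ s1 must be 1, so both s2 = 1 and s1 = 1.
s2 = c ∧ a must be 1, so both c = 1 and a = 1.
Check with a=1, b=1, c=1, d=0:
s0 = b ∧ d = 1 ∧ 0 = 0
s1 = c ∨ s0 = 1 ∨ 0 = 1
s2 = c ∧ a = 1 ∧ 1 = 1
s3 = s2 ∧ s1 = 1 ∧ 1 = 1
So s3 = 1 as required.

a=1, b=1, c=1, d=0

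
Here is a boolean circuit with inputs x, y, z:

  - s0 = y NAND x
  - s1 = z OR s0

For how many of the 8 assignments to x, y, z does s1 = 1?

7

s1 = z OR s0 must be 1, so at least one of z, s0 is 1.
Enumerating the 8 input combinations, 7 give s1 = 1 and 1 give s1 = 0.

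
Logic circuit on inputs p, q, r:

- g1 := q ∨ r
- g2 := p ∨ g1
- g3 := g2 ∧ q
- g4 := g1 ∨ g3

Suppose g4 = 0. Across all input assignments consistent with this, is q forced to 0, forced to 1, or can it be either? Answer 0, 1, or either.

0

g4 = g1 ∨ g3 must be 0, so both g1 = 0 and g3 = 0.
g1 = q ∨ r must be 0, so both q = 0 and r = 0.
Every assignment with g4 = 0 has q = 0; there are 2 such assignment(s).
  p=0, q=0, r=0
  p=1, q=0, r=0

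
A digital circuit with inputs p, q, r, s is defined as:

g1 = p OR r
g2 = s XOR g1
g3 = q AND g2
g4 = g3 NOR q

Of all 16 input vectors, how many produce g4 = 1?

8

g4 = g3 NOR q must be 1, so both g3 = 0 and q = 0.
Enumerating the 16 input combinations, 8 give g4 = 1 and 8 give g4 = 0.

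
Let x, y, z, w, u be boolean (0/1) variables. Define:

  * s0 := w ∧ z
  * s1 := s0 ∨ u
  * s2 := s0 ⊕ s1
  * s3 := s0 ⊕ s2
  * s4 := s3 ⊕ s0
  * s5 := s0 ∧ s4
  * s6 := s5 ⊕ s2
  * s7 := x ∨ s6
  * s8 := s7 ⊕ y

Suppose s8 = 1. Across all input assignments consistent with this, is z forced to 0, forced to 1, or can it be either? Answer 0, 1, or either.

Both values of z occur among assignments with s8 = 1:
  z=0: x=0, y=0, z=0, w=0, u=1
  z=1: x=0, y=0, z=1, w=0, u=1

either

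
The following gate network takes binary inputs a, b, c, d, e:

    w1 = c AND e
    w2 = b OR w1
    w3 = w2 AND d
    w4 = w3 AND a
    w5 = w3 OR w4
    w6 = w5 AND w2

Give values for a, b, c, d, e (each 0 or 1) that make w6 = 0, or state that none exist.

Check with a=0 b=0 c=0 d=1 e=0:
w1 = c AND e = 0 AND 0 = 0
w2 = b OR w1 = 0 OR 0 = 0
w3 = w2 AND d = 0 AND 1 = 0
w4 = w3 AND a = 0 AND 0 = 0
w5 = w3 OR w4 = 0 OR 0 = 0
w6 = w5 AND w2 = 0 AND 0 = 0
So w6 = 0 as required.

a=0 b=0 c=0 d=1 e=0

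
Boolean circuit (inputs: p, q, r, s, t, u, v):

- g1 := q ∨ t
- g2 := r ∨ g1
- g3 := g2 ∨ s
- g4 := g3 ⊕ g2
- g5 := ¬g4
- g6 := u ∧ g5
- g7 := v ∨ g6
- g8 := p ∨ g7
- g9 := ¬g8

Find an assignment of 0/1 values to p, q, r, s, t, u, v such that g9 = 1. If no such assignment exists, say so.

Check with p=0, q=0, r=0, s=1, t=0, u=1, v=0:
g1 = q ∨ t = 0 ∨ 0 = 0
g2 = r ∨ g1 = 0 ∨ 0 = 0
g3 = g2 ∨ s = 0 ∨ 1 = 1
g4 = g3 ⊕ g2 = 1 ⊕ 0 = 1
g5 = ¬g4 = ¬1 = 0
g6 = u ∧ g5 = 1 ∧ 0 = 0
g7 = v ∨ g6 = 0 ∨ 0 = 0
g8 = p ∨ g7 = 0 ∨ 0 = 0
g9 = ¬g8 = ¬0 = 1
So g9 = 1 as required.

p=0, q=0, r=0, s=1, t=0, u=1, v=0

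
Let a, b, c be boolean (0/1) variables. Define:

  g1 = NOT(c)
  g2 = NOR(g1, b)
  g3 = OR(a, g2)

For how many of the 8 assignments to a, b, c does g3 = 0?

g3 = OR(a, g2) must be 0, so both a = 0 and g2 = 0.
g2 = NOR(g1, b) must be 0, so at least one of g1, b is 1.
Satisfying assignments:
  a=0, b=0, c=0
  a=0, b=1, c=0
  a=0, b=1, c=1

3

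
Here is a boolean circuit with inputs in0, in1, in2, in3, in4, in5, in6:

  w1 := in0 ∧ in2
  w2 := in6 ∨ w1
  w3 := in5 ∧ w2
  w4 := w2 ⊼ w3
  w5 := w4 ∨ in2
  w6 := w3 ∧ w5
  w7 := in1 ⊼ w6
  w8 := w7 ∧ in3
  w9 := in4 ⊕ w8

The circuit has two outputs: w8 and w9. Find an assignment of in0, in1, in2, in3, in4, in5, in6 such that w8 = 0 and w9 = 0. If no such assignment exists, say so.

in0=0, in1=0, in2=0, in3=0, in4=0, in5=1, in6=1

Check with in0=0, in1=0, in2=0, in3=0, in4=0, in5=1, in6=1:
w1 = in0 ∧ in2 = 0 ∧ 0 = 0
w2 = in6 ∨ w1 = 1 ∨ 0 = 1
w3 = in5 ∧ w2 = 1 ∧ 1 = 1
w4 = w2 ⊼ w3 = 1 ⊼ 1 = 0
w5 = w4 ∨ in2 = 0 ∨ 0 = 0
w6 = w3 ∧ w5 = 1 ∧ 0 = 0
w7 = in1 ⊼ w6 = 0 ⊼ 0 = 1
w8 = w7 ∧ in3 = 1 ∧ 0 = 0
w9 = in4 ⊕ w8 = 0 ⊕ 0 = 0
So w8 = 0 and w9 = 0.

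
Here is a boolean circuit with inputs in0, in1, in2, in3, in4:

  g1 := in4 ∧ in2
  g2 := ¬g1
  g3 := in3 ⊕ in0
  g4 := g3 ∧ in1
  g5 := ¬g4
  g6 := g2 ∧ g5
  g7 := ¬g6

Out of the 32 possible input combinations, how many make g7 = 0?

g7 = ¬g6 must be 0, so g6 = 1.
g6 = g2 ∧ g5 must be 1, so both g2 = 1 and g5 = 1.
Enumerating the 32 input combinations, 18 give g7 = 0 and 14 give g7 = 1.

18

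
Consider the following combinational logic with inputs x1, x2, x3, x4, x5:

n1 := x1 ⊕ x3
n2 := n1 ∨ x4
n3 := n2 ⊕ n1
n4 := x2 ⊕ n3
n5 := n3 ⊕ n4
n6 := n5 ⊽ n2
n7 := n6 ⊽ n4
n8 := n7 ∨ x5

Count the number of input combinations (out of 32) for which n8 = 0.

10

n8 = n7 ∨ x5 must be 0, so both n7 = 0 and x5 = 0.
n7 = n6 ⊽ n4 must be 0, so at least one of n6, n4 is 1.
Enumerating the 32 input combinations, 10 give n8 = 0 and 22 give n8 = 1.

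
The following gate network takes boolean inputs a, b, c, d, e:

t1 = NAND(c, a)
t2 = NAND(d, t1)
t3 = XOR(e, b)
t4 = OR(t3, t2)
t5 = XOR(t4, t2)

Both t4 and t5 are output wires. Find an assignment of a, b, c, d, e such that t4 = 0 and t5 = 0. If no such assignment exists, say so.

Check with a=0 b=1 c=1 d=1 e=1:
t1 = NAND(c, a) = NAND(1, 0) = 1
t2 = NAND(d, t1) = NAND(1, 1) = 0
t3 = XOR(e, b) = XOR(1, 1) = 0
t4 = OR(t3, t2) = OR(0, 0) = 0
t5 = XOR(t4, t2) = XOR(0, 0) = 0
So t4 = 0 and t5 = 0.

a=0 b=1 c=1 d=1 e=1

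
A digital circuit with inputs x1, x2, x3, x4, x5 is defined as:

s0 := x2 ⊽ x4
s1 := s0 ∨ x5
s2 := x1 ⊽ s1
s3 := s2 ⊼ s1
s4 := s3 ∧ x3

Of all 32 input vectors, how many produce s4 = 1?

16

s4 = s3 ∧ x3 must be 1, so both s3 = 1 and x3 = 1.
s3 = s2 ⊼ s1 must be 1, so at least one of s2, s1 is 0.
Enumerating the 32 input combinations, 16 give s4 = 1 and 16 give s4 = 0.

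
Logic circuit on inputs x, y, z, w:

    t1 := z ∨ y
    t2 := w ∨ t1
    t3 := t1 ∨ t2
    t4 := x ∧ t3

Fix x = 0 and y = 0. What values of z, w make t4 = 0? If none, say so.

t4 = x ∧ t3 must be 0, so at least one of x, t3 is 0.
Check with x = 0 and y = 0 and z=1, w=0:
t1 = z ∨ y = 1 ∨ 0 = 1
t2 = w ∨ t1 = 0 ∨ 1 = 1
t3 = t1 ∨ t2 = 1 ∨ 1 = 1
t4 = x ∧ t3 = 0 ∧ 1 = 0
So t4 = 0.

z=1, w=0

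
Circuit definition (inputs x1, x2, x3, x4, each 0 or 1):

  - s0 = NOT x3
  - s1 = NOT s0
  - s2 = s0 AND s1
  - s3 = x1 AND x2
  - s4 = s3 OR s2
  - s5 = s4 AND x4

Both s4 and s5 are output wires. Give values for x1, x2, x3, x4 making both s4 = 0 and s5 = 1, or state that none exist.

no solution exists

Across all 16 input combinations, none give both s4 = 0 and s5 = 1.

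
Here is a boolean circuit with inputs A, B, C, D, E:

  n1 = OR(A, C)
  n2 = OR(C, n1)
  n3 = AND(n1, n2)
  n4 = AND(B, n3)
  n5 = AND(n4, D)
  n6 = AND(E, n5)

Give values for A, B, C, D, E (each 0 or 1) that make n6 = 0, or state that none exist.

A=0, B=0, C=1, D=0, E=0

n6 = AND(E, n5) must be 0, so at least one of E, n5 is 0.
Check with A=0, B=0, C=1, D=0, E=0:
n1 = OR(A, C) = OR(0, 1) = 1
n2 = OR(C, n1) = OR(1, 1) = 1
n3 = AND(n1, n2) = AND(1, 1) = 1
n4 = AND(B, n3) = AND(0, 1) = 0
n5 = AND(n4, D) = AND(0, 0) = 0
n6 = AND(E, n5) = AND(0, 0) = 0
So n6 = 0 as required.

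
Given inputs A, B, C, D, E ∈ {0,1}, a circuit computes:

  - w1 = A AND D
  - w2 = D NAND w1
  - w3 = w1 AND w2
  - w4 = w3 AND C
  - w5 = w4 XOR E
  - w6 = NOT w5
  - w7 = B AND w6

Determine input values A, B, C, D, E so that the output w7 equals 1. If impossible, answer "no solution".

A=0, B=1, C=1, D=0, E=0

w7 = B AND w6 must be 1, so both B = 1 and w6 = 1.
w6 = NOT w5 must be 1, so w5 = 0.
w5 = w4 XOR E must be 0, so w4 and E are equal.
Check with A=0, B=1, C=1, D=0, E=0:
w1 = A AND D = 0 AND 0 = 0
w2 = D NAND w1 = 0 NAND 0 = 1
w3 = w1 AND w2 = 0 AND 1 = 0
w4 = w3 AND C = 0 AND 1 = 0
w5 = w4 XOR E = 0 XOR 0 = 0
w6 = NOT w5 = NOT 0 = 1
w7 = B AND w6 = 1 AND 1 = 1
So w7 = 1 as required.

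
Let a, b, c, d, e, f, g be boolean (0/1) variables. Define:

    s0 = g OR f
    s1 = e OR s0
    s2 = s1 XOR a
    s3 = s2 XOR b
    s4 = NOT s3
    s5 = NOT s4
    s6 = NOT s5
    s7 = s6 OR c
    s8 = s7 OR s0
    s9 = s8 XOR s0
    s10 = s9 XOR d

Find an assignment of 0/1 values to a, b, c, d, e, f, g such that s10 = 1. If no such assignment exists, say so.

a=1, b=1, c=1, d=1, e=0, f=0, g=1

s10 = s9 XOR d must be 1, so s9 and d differ.
Check with a=1, b=1, c=1, d=1, e=0, f=0, g=1:
s0 = g OR f = 1 OR 0 = 1
s1 = e OR s0 = 0 OR 1 = 1
s2 = s1 XOR a = 1 XOR 1 = 0
s3 = s2 XOR b = 0 XOR 1 = 1
s4 = NOT s3 = NOT 1 = 0
s5 = NOT s4 = NOT 0 = 1
s6 = NOT s5 = NOT 1 = 0
s7 = s6 OR c = 0 OR 1 = 1
s8 = s7 OR s0 = 1 OR 1 = 1
s9 = s8 XOR s0 = 1 XOR 1 = 0
s10 = s9 XOR d = 0 XOR 1 = 1
So s10 = 1 as required.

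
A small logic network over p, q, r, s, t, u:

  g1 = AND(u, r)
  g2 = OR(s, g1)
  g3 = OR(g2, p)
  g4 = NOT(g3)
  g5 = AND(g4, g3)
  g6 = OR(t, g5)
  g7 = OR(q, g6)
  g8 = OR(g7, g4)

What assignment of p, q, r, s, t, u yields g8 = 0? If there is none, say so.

Check with p=0 q=0 r=1 s=1 t=0 u=1:
g1 = AND(u, r) = AND(1, 1) = 1
g2 = OR(s, g1) = OR(1, 1) = 1
g3 = OR(g2, p) = OR(1, 0) = 1
g4 = NOT(g3) = NOT 1 = 0
g5 = AND(g4, g3) = AND(0, 1) = 0
g6 = OR(t, g5) = OR(0, 0) = 0
g7 = OR(q, g6) = OR(0, 0) = 0
g8 = OR(g7, g4) = OR(0, 0) = 0
So g8 = 0 as required.

p=0 q=0 r=1 s=1 t=0 u=1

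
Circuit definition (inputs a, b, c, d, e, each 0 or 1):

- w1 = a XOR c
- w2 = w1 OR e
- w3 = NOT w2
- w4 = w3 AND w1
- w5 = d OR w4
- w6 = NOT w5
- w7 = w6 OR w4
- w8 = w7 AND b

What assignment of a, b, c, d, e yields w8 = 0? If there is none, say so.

w8 = w7 AND b must be 0, so at least one of w7, b is 0.
Check with a=1 b=0 c=1 d=1 e=1:
w1 = a XOR c = 1 XOR 1 = 0
w2 = w1 OR e = 0 OR 1 = 1
w3 = NOT w2 = NOT 1 = 0
w4 = w3 AND w1 = 0 AND 0 = 0
w5 = d OR w4 = 1 OR 0 = 1
w6 = NOT w5 = NOT 1 = 0
w7 = w6 OR w4 = 0 OR 0 = 0
w8 = w7 AND b = 0 AND 0 = 0
So w8 = 0 as required.

a=1 b=0 c=1 d=1 e=1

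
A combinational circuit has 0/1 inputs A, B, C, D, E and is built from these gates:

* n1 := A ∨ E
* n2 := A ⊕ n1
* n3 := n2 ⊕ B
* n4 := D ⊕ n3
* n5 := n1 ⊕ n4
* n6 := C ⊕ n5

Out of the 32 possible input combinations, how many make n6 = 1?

16

n6 = C ⊕ n5 must be 1, so C and n5 differ.
Enumerating the 32 input combinations, 16 give n6 = 1 and 16 give n6 = 0.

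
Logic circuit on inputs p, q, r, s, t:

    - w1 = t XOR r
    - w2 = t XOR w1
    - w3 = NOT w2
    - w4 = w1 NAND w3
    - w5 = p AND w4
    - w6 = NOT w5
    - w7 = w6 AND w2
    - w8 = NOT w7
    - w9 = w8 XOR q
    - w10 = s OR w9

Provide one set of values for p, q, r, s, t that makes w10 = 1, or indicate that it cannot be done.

p=1 q=0 r=1 s=1 t=0

w10 = s OR w9 must be 1, so at least one of s, w9 is 1.
Check with p=1 q=0 r=1 s=1 t=0:
w1 = t XOR r = 0 XOR 1 = 1
w2 = t XOR w1 = 0 XOR 1 = 1
w3 = NOT w2 = NOT 1 = 0
w4 = w1 NAND w3 = 1 NAND 0 = 1
w5 = p AND w4 = 1 AND 1 = 1
w6 = NOT w5 = NOT 1 = 0
w7 = w6 AND w2 = 0 AND 1 = 0
w8 = NOT w7 = NOT 0 = 1
w9 = w8 XOR q = 1 XOR 0 = 1
w10 = s OR w9 = 1 OR 1 = 1
So w10 = 1 as required.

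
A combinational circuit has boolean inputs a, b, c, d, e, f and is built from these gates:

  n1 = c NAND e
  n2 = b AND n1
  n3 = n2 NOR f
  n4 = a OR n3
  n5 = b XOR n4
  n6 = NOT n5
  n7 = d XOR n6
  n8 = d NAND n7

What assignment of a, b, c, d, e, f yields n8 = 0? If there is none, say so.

a=1, b=0, c=1, d=1, e=0, f=0

Check with a=1, b=0, c=1, d=1, e=0, f=0:
n1 = c NAND e = 1 NAND 0 = 1
n2 = b AND n1 = 0 AND 1 = 0
n3 = n2 NOR f = 0 NOR 0 = 1
n4 = a OR n3 = 1 OR 1 = 1
n5 = b XOR n4 = 0 XOR 1 = 1
n6 = NOT n5 = NOT 1 = 0
n7 = d XOR n6 = 1 XOR 0 = 1
n8 = d NAND n7 = 1 NAND 1 = 0
So n8 = 0 as required.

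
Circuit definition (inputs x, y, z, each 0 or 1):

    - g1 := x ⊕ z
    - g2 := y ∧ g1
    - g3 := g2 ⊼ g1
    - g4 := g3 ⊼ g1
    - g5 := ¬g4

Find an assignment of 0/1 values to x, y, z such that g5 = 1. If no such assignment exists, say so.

x=0 y=0 z=1

Check with x=0 y=0 z=1:
g1 = x ⊕ z = 0 ⊕ 1 = 1
g2 = y ∧ g1 = 0 ∧ 1 = 0
g3 = g2 ⊼ g1 = 0 ⊼ 1 = 1
g4 = g3 ⊼ g1 = 1 ⊼ 1 = 0
g5 = ¬g4 = ¬0 = 1
So g5 = 1 as required.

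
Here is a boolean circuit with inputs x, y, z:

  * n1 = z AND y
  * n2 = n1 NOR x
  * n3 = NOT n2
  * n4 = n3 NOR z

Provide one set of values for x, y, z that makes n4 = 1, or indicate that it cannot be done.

x=0, y=1, z=0

Check with x=0, y=1, z=0:
n1 = z AND y = 0 AND 1 = 0
n2 = n1 NOR x = 0 NOR 0 = 1
n3 = NOT n2 = NOT 1 = 0
n4 = n3 NOR z = 0 NOR 0 = 1
So n4 = 1 as required.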